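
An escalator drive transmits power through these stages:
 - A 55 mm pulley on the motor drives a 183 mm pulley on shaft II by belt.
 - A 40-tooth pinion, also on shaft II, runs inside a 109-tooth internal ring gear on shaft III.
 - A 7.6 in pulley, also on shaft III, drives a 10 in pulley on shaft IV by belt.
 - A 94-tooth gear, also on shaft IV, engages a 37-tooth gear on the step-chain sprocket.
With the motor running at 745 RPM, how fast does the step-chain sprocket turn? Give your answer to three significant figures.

159 RPM

the motor → shaft II (belt, 183/55): 745 ÷ 3.3273 = 223.91 RPM
shaft II → shaft III (internal gear, 109/40): 223.91 ÷ 2.725 = 82.168 RPM
shaft III → shaft IV (belt, 10/7.6): 82.168 ÷ 1.3158 = 62.447 RPM
shaft IV → the step-chain sprocket (gear mesh, 37/94): 62.447 ÷ 0.39362 = 158.65 RPM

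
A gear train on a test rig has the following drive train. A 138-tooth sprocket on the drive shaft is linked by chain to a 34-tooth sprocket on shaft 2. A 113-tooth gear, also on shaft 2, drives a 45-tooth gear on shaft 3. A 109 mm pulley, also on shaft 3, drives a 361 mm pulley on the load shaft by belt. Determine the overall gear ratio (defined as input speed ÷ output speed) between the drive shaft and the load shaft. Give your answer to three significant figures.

0.325

Each stage contributes driven/driver: chain 34/138 = 0.24638, gear mesh 45/113 = 0.39823, belt 361/109 = 3.3119.
Overall: 0.24638 × 0.39823 × 3.3119 = 0.32495.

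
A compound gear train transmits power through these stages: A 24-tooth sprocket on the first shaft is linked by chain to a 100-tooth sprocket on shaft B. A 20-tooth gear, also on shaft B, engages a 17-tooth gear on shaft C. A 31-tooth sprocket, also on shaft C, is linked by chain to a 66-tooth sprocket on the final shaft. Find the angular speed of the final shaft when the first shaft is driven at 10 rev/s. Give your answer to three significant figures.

1.33 rev/s

chain 100/24 = 4.1667 → 10/4.1667 = 2.4 rev/s
gear mesh 17/20 = 0.85 → 2.4/0.85 = 2.8235 rev/s
chain 66/31 = 2.129 → 2.8235/2.129 = 1.3262 rev/s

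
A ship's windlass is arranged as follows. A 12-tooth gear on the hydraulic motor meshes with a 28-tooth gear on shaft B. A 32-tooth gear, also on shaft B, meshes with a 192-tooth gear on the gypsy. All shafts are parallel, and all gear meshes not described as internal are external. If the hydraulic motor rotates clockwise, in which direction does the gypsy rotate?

the hydraulic motor → shaft B: external mesh, 1 reversal → CCW.
shaft B → the gypsy: external mesh, 1 reversal → CW.
2 reversals in total — an even number — so the gypsy turns the same way as the hydraulic motor.

clockwise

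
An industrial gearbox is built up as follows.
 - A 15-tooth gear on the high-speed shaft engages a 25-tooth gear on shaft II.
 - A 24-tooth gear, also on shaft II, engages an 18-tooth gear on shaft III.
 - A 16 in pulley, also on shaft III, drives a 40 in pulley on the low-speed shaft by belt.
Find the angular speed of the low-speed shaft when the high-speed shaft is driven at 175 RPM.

56 RPM

Gear mesh: ratio = 25/15 = 1.6667, so shaft II turns at 175 / 1.6667 = 105 RPM.
Gear mesh: ratio = 18/24 = 0.75, so shaft III turns at 105 / 0.75 = 140 RPM.
Belt: ratio = 40/16 = 2.5, so the low-speed shaft turns at 140 / 2.5 = 56 RPM.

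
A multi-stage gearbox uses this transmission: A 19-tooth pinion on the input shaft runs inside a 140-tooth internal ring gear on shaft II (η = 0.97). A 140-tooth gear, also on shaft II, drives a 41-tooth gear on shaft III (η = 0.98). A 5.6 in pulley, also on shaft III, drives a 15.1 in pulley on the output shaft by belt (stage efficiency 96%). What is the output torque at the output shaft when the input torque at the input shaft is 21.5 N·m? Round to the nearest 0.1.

114.2 N·m

Internal gear: ratio = 140/19 = 7.3684; torque at shaft II = 21.5 × 7.3684 × 0.97 = 153.67 N·m.
Gear mesh: ratio = 41/140 = 0.29286; torque at shaft III = 153.67 × 0.29286 × 0.98 = 44.103 N·m.
Belt: ratio = 15.1/5.6 = 2.6964; torque at the output shaft = 44.103 × 2.6964 × 0.96 = 114.16 N·m.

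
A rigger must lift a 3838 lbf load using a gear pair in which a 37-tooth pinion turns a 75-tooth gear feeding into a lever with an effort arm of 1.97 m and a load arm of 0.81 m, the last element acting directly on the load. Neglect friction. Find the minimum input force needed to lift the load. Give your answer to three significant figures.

Gear pair MA = 75/37 = 2.027.
Lever MA = effort arm / load arm = 1.97/0.81 = 2.4321.
Combined ideal MA = 2.027 × 2.4321 = 4.9299.
Effort = load / MA = 3838 / 4.9299 = 778.51 lbf.

779 lbf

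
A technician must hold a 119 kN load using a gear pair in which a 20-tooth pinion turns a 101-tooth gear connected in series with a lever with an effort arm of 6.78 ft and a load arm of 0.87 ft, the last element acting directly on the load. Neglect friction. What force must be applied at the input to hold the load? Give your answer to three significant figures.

3.02 kN

Gear pair MA = 101/20 = 5.05.
Lever MA = effort arm / load arm = 6.78/0.87 = 7.7931.
Combined ideal MA = 5.05 × 7.7931 = 39.355.
Effort = load / MA = 119 / 39.355 = 3.0237 kN.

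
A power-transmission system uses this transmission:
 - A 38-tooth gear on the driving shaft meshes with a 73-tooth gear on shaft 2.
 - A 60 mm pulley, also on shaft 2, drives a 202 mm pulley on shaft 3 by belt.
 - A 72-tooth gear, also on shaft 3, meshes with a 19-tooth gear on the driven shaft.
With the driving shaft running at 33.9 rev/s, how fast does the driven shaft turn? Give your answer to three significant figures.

gear mesh 73/38 = 1.9211 → 33.9/1.9211 = 17.647 rev/s
belt 202/60 = 3.3667 → 17.647/3.3667 = 5.2416 rev/s
gear mesh 19/72 = 0.26389 → 5.2416/0.26389 = 19.863 rev/s

19.9 rev/s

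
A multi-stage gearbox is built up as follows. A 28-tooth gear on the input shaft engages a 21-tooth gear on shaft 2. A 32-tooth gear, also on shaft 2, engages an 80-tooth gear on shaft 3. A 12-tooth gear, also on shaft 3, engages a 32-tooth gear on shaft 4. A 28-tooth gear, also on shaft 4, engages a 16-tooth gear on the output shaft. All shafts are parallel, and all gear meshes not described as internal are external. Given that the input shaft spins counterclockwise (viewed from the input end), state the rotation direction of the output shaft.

counterclockwise

the input shaft → shaft 2: external mesh, 1 reversal → CW.
shaft 2 → shaft 3: external mesh, 1 reversal → CCW.
shaft 3 → shaft 4: external mesh, 1 reversal → CW.
shaft 4 → the output shaft: external mesh, 1 reversal → CCW.
4 reversals in total — an even number — so the output shaft turns the same way as the input shaft.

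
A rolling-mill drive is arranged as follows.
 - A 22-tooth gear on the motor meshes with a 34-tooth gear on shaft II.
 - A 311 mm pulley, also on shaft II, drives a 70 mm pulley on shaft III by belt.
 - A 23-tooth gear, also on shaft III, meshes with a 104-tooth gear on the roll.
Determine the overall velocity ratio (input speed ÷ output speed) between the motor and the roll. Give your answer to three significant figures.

Each stage contributes driven/driver: gear mesh 34/22 = 1.5455, belt 70/311 = 0.22508, gear mesh 104/23 = 4.5217.
Overall: 1.5455 × 0.22508 × 4.5217 = 1.5729.

1.57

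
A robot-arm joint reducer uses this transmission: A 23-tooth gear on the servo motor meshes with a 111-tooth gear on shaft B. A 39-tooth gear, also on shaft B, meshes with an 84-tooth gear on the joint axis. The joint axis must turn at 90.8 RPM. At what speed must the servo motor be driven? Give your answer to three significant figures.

Overall ratio R = 4.8261 × 2.1538 = 10.395.
Required input speed = output speed × R = 90.8 × 10.395 = 943.83 RPM.

944 RPM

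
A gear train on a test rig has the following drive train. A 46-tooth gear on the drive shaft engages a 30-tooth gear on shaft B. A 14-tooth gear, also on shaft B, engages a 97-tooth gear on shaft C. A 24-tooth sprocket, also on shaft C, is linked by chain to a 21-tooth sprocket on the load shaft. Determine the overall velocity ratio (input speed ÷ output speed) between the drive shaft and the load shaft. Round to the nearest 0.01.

3.95

Each stage contributes driven/driver: gear mesh 30/46 = 0.65217, gear mesh 97/14 = 6.9286, chain 21/24 = 0.875.
Overall: 0.65217 × 6.9286 × 0.875 = 3.9538.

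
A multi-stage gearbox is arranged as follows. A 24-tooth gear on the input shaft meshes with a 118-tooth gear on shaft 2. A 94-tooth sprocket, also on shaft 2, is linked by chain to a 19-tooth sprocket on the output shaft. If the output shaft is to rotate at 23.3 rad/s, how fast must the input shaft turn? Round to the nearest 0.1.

23.2 rad/s

Overall ratio R = 4.9167 × 0.20213 = 0.99379.
Required input speed = output speed × R = 23.3 × 0.99379 = 23.155 rad/s.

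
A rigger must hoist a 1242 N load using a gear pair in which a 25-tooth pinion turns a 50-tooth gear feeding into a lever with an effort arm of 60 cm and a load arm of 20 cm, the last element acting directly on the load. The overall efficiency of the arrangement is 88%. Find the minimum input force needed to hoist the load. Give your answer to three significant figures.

Gear pair MA = 50/25 = 2.
Lever MA = effort arm / load arm = 60/20 = 3.
Combined ideal MA = 2 × 3 = 6.
Actual MA = 6 × 0.88 = 5.28.
Effort = load / actual MA = 1242 / 5.28 = 235.23 N.

235 N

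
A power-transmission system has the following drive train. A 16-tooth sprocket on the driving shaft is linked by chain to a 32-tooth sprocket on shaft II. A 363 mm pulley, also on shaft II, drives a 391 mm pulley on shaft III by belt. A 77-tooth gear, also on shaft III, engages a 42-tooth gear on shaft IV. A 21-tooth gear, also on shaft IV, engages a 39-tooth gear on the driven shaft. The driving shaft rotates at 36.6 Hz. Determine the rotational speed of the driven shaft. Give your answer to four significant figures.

the driving shaft → shaft II (chain, 32/16): 36.6 ÷ 2 = 18.3 Hz
shaft II → shaft III (belt, 391/363): 18.3 ÷ 1.0771 = 16.99 Hz
shaft III → shaft IV (gear mesh, 42/77): 16.99 ÷ 0.54545 = 31.147 Hz
shaft IV → the driven shaft (gear mesh, 39/21): 31.147 ÷ 1.8571 = 16.772 Hz

16.77 Hz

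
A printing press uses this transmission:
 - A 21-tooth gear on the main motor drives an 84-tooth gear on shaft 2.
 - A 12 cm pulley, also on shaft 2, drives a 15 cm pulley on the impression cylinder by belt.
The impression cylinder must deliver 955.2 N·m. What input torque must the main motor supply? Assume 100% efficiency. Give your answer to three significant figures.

Overall ratio R = 4 × 1.25 = 5.
Input torque = output torque / R = 955.2 / 5 = 191.04 N·m.

191 N·m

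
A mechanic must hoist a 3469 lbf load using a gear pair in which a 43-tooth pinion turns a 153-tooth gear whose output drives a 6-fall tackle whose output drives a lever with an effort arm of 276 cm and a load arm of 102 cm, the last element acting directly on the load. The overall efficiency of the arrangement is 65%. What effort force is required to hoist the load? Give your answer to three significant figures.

Gear pair MA = 153/43 = 3.5581.
Block-and-tackle MA = number of supporting rope parts = 6.
Lever MA = effort arm / load arm = 276/102 = 2.7059.
Combined ideal MA = 3.5581 × 6 × 2.7059 = 57.767.
Actual MA = 57.767 × 0.65 = 37.549.
Effort = load / actual MA = 3469 / 37.549 = 92.386 lbf.

92.4 lbf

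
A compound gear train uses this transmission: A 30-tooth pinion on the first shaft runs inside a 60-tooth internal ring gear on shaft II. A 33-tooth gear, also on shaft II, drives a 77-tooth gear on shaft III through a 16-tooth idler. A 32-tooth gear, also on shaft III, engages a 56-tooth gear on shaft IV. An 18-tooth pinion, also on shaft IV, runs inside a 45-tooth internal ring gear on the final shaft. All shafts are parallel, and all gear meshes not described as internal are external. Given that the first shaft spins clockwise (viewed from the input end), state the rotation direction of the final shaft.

the first shaft → shaft II: internal mesh, same direction → CW.
shaft II → shaft III: driver → idler → driven is 2 external meshes, 2 reversals → CW.
shaft III → shaft IV: external mesh, 1 reversal → CCW.
shaft IV → the final shaft: internal mesh, same direction → CCW.
3 reversals in total — an odd number — so the final shaft turns opposite to the first shaft.

counterclockwise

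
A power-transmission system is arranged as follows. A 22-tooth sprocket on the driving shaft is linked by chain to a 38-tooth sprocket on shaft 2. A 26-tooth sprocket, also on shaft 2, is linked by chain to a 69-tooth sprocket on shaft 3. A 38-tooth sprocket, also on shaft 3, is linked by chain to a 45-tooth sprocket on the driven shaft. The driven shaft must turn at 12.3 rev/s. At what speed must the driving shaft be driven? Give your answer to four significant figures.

66.77 rev/s

Overall ratio R = 1.7273 × 2.6538 × 1.1842 = 5.4283.
Required input speed = output speed × R = 12.3 × 5.4283 = 66.768 rev/s.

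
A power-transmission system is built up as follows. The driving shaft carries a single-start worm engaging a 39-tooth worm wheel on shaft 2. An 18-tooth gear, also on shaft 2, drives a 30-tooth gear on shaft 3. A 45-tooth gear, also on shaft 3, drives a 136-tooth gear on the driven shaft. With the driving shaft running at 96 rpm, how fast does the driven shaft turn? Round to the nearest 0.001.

Worm: ratio = 39/1 = 39, so shaft 2 turns at 96 / 39 = 2.4615 rpm.
Gear mesh: ratio = 30/18 = 1.6667, so shaft 3 turns at 2.4615 / 1.6667 = 1.4769 rpm.
Gear mesh: ratio = 136/45 = 3.0222, so the driven shaft turns at 1.4769 / 3.0222 = 0.48869 rpm.

0.489 rpm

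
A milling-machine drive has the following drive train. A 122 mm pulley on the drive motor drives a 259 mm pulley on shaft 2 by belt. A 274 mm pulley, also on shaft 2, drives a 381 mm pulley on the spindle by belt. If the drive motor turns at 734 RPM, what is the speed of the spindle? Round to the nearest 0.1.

belt 259/122 = 2.123 → 734/2.123 = 345.75 RPM
belt 381/274 = 1.3905 → 345.75/1.3905 = 248.65 RPM

248.6 RPM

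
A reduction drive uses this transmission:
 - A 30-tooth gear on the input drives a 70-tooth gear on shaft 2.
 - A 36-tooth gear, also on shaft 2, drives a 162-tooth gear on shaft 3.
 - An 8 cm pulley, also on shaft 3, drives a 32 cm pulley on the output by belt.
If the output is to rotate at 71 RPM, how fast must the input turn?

2982 RPM

Overall ratio R = 2.3333 × 4.5 × 4 = 42.
Required input speed = output speed × R = 71 × 42 = 2982 RPM.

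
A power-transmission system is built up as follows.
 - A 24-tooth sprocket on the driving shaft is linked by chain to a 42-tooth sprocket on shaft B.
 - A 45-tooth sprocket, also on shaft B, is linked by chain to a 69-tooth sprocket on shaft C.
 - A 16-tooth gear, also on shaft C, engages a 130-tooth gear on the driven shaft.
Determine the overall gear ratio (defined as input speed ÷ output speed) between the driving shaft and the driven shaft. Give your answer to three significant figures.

21.8

Each stage contributes driven/driver: chain 42/24 = 1.75, chain 69/45 = 1.5333, gear mesh 130/16 = 8.125.
Overall: 1.75 × 1.5333 × 8.125 = 21.802.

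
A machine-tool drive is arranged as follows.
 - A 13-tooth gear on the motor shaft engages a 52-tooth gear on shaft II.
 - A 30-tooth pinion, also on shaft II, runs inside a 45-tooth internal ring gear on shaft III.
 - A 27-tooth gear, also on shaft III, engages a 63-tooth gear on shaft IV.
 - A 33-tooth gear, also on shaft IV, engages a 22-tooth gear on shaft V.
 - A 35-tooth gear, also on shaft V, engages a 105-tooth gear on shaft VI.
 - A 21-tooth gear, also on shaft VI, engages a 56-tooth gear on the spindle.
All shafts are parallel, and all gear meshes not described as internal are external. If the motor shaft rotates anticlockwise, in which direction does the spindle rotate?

clockwise

the motor shaft → shaft II: external mesh, 1 reversal → CW.
shaft II → shaft III: internal mesh, same direction → CW.
shaft III → shaft IV: external mesh, 1 reversal → CCW.
shaft IV → shaft V: external mesh, 1 reversal → CW.
shaft V → shaft VI: external mesh, 1 reversal → CCW.
shaft VI → the spindle: external mesh, 1 reversal → CW.
5 reversals in total — an odd number — so the spindle turns opposite to the motor shaft.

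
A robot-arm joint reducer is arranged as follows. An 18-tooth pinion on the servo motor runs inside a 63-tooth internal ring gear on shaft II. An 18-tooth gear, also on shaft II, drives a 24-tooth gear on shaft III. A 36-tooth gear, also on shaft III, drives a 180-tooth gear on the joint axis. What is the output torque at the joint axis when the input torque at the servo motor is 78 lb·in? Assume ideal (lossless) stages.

1820 lb·in

Internal gear: ratio = 63/18 = 3.5; torque at shaft II = 78 × 3.5 = 273 lb·in.
Gear mesh: ratio = 24/18 = 1.3333; torque at shaft III = 273 × 1.3333 = 364 lb·in.
Gear mesh: ratio = 180/36 = 5; torque at the joint axis = 364 × 5 = 1820 lb·in.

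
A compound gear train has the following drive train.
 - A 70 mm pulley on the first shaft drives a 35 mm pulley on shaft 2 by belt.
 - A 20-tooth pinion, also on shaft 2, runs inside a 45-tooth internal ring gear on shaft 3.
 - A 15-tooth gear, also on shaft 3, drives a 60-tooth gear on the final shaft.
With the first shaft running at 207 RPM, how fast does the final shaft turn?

belt 35/70 = 0.5 → 207/0.5 = 414 RPM
internal gear 45/20 = 2.25 → 414/2.25 = 184 RPM
gear mesh 60/15 = 4 → 184/4 = 46 RPM

46 RPM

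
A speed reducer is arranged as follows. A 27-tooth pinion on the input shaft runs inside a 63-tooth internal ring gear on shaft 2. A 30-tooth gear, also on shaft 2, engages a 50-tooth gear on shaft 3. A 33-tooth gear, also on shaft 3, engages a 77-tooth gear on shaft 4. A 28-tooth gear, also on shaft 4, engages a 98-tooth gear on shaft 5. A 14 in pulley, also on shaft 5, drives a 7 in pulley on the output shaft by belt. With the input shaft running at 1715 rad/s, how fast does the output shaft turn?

108 rad/s

internal gear 63/27 = 2.3333 → 1715/2.3333 = 735 rad/s
gear mesh 50/30 = 1.6667 → 735/1.6667 = 441 rad/s
gear mesh 77/33 = 2.3333 → 441/2.3333 = 189 rad/s
gear mesh 98/28 = 3.5 → 189/3.5 = 54 rad/s
belt 7/14 = 0.5 → 54/0.5 = 108 rad/s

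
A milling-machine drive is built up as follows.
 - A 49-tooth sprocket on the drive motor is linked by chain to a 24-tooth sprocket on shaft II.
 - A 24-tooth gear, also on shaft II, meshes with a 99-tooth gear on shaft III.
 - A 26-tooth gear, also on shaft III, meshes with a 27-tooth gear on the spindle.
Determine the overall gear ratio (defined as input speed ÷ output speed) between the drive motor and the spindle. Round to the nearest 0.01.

2.10

Each stage contributes driven/driver: chain 24/49 = 0.4898, gear mesh 99/24 = 4.125, gear mesh 27/26 = 1.0385.
Overall: 0.4898 × 4.125 × 1.0385 = 2.0981.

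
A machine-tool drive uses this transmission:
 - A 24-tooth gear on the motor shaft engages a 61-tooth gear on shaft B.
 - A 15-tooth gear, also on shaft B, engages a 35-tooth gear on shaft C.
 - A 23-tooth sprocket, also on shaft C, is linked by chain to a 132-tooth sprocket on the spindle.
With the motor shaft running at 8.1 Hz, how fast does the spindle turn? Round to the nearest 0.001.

0.238 Hz

the motor shaft → shaft B (gear mesh, 61/24): 8.1 ÷ 2.5417 = 3.1869 Hz
shaft B → shaft C (gear mesh, 35/15): 3.1869 ÷ 2.3333 = 1.3658 Hz
shaft C → the spindle (chain, 132/23): 1.3658 ÷ 5.7391 = 0.23798 Hz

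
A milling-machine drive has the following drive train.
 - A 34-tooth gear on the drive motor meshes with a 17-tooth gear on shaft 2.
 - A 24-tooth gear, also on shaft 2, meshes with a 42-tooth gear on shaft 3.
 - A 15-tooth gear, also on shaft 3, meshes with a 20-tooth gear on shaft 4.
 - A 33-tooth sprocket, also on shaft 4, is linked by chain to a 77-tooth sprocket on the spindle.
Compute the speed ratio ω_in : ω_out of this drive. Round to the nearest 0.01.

2.72

Each stage contributes driven/driver: gear mesh 17/34 = 0.5, gear mesh 42/24 = 1.75, gear mesh 20/15 = 1.3333, chain 77/33 = 2.3333.
Overall: 0.5 × 1.75 × 1.3333 × 2.3333 = 2.7222.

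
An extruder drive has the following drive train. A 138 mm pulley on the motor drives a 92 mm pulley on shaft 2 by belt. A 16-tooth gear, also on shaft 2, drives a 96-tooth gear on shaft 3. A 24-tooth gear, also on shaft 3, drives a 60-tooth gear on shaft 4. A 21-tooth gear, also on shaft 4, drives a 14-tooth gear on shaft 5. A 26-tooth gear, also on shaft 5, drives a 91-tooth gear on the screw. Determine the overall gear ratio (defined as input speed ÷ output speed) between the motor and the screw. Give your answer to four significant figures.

23.33

Each stage contributes driven/driver: belt 92/138 = 0.66667, gear mesh 96/16 = 6, gear mesh 60/24 = 2.5, gear mesh 14/21 = 0.66667, gear mesh 91/26 = 3.5.
Overall: 0.66667 × 6 × 2.5 × 0.66667 × 3.5 = 23.333.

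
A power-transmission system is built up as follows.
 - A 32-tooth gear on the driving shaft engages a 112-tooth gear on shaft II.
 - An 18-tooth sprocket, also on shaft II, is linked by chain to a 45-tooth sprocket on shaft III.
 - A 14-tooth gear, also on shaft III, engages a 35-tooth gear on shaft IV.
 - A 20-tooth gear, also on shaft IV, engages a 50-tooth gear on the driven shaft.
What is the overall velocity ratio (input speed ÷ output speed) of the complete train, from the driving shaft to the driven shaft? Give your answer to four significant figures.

Each stage contributes driven/driver: gear mesh 112/32 = 3.5, chain 45/18 = 2.5, gear mesh 35/14 = 2.5, gear mesh 50/20 = 2.5.
Overall: 3.5 × 2.5 × 2.5 × 2.5 = 54.688.

54.69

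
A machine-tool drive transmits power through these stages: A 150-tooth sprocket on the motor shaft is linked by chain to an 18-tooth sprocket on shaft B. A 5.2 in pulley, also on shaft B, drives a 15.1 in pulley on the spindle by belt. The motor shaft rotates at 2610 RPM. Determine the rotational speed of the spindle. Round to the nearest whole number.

chain 18/150 = 0.12 → 2610/0.12 = 21750 RPM
belt 15.1/5.2 = 2.9038 → 21750/2.9038 = 7490.1 RPM

7490 RPM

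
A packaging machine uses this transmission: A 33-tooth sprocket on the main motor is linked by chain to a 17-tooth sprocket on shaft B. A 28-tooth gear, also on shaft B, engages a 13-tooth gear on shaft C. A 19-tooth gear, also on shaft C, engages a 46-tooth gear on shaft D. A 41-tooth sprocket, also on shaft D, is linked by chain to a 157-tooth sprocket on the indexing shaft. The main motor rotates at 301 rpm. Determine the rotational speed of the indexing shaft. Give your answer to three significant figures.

136 rpm

Chain: ratio = 17/33 = 0.51515, so shaft B turns at 301 / 0.51515 = 584.29 rpm.
Gear mesh: ratio = 13/28 = 0.46429, so shaft C turns at 584.29 / 0.46429 = 1258.5 rpm.
Gear mesh: ratio = 46/19 = 2.4211, so shaft D turns at 1258.5 / 2.4211 = 519.81 rpm.
Chain: ratio = 157/41 = 3.8293, so the indexing shaft turns at 519.81 / 3.8293 = 135.75 rpm.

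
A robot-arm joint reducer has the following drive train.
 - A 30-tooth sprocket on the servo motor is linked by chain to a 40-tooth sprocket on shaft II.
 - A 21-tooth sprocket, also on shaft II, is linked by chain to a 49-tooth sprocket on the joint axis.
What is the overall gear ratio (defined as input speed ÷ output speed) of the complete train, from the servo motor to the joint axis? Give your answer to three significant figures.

Each stage contributes driven/driver: chain 40/30 = 1.3333, chain 49/21 = 2.3333.
Overall: 1.3333 × 2.3333 = 3.1111.

3.11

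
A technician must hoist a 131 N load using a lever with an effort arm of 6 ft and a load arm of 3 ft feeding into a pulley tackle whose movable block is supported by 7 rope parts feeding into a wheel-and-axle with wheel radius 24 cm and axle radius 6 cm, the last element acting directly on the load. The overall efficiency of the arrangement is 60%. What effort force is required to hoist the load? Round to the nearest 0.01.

Lever MA = effort arm / load arm = 6/3 = 2.
Block-and-tackle MA = number of supporting rope parts = 7.
Wheel-and-axle MA = R/r = 24/6 = 4.
Combined ideal MA = 2 × 7 × 4 = 56.
Actual MA = 56 × 0.60 = 33.6.
Effort = load / actual MA = 131 / 33.6 = 3.8988 N.

3.90 N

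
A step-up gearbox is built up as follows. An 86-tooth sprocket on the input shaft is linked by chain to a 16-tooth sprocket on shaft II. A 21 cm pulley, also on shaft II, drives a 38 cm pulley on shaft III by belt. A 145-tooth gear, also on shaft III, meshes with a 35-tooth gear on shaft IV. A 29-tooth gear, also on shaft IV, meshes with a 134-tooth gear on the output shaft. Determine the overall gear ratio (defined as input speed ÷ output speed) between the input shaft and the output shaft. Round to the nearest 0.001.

0.375

Each stage contributes driven/driver: chain 16/86 = 0.18605, belt 38/21 = 1.8095, gear mesh 35/145 = 0.24138, gear mesh 134/29 = 4.6207.
Overall: 0.18605 × 1.8095 × 0.24138 × 4.6207 = 0.37549.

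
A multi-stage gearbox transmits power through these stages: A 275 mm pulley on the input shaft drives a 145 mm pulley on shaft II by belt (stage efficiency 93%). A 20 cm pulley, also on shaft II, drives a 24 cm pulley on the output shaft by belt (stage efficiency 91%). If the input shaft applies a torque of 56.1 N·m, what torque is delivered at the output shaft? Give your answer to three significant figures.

30.0 N·m

belt 145/275 = 0.52727 → τ = 56.1·0.52727·0.93 = 27.509 N·m
belt 24/20 = 1.2 → τ = 27.509·1.2·0.91 = 30.04 N·m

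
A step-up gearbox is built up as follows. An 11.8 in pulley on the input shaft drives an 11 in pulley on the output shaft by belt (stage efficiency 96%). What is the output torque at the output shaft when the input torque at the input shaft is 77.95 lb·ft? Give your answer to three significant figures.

After the belt (11/11.8): 77.95 × 0.9322 × 0.96 = 69.759 lb·ft

69.8 lb·ft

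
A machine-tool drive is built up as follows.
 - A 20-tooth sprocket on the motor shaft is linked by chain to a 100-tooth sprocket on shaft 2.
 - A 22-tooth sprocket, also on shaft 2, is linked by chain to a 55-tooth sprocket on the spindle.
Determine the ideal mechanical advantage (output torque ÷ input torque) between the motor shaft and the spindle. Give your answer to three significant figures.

12.5

Each stage contributes driven/driver: chain 100/20 = 5, chain 55/22 = 2.5.
Overall: 5 × 2.5 = 12.5.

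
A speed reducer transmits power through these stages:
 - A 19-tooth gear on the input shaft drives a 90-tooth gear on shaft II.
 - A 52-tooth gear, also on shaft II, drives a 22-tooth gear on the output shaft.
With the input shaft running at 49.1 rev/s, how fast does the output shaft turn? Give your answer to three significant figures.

24.5 rev/s

gear mesh 90/19 = 4.7368 → 49.1/4.7368 = 10.366 rev/s
gear mesh 22/52 = 0.42308 → 10.366/0.42308 = 24.5 rev/s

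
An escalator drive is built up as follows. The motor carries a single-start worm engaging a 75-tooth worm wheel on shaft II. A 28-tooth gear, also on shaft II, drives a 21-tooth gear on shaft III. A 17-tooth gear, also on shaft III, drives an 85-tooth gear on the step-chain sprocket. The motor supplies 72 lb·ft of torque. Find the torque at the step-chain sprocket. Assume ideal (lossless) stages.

After the worm (75/1): 72 × 75 = 5400 lb·ft
After the gear mesh (21/28): 5400 × 0.75 = 4050 lb·ft
After the gear mesh (85/17): 4050 × 5 = 20250 lb·ft

20250 lb·ft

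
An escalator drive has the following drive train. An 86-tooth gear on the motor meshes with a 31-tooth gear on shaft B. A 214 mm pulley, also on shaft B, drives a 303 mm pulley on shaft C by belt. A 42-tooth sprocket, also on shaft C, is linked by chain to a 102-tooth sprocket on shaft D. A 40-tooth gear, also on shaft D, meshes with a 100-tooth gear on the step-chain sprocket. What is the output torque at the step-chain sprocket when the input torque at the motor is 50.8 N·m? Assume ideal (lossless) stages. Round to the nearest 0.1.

Gear mesh: ratio = 31/86 = 0.36047; torque at shaft B = 50.8 × 0.36047 = 18.312 N·m.
Belt: ratio = 303/214 = 1.4159; torque at shaft C = 18.312 × 1.4159 = 25.927 N·m.
Chain: ratio = 102/42 = 2.4286; torque at shaft D = 25.927 × 2.4286 = 62.966 N·m.
Gear mesh: ratio = 100/40 = 2.5; torque at the step-chain sprocket = 62.966 × 2.5 = 157.42 N·m.

157.4 N·m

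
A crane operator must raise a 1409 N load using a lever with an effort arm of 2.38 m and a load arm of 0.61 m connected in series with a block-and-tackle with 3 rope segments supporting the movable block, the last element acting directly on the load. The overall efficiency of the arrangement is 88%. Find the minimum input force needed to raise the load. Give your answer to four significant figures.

Lever MA = effort arm / load arm = 2.38/0.61 = 3.9016.
Block-and-tackle MA = number of supporting rope parts = 3.
Combined ideal MA = 3.9016 × 3 = 11.705.
Actual MA = 11.705 × 0.88 = 10.3.
Effort = load / actual MA = 1409 / 10.3 = 136.79 N.

136.8 N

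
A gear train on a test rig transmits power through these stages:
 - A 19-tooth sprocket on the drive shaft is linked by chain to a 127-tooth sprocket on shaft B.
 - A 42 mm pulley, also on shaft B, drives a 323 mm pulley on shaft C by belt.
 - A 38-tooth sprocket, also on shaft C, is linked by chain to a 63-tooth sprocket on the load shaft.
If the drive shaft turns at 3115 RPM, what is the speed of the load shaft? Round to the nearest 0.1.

36.6 RPM

Chain: ratio = 127/19 = 6.6842, so shaft B turns at 3115 / 6.6842 = 466.02 RPM.
Belt: ratio = 323/42 = 7.6905, so shaft C turns at 466.02 / 7.6905 = 60.597 RPM.
Chain: ratio = 63/38 = 1.6579, so the load shaft turns at 60.597 / 1.6579 = 36.551 RPM.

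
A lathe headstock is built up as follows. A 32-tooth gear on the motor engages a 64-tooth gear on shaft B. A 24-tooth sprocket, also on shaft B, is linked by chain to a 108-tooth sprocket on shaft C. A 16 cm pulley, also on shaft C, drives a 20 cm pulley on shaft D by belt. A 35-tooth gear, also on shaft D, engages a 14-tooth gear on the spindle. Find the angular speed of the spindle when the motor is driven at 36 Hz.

gear mesh 64/32 = 2 → 36/2 = 18 Hz
chain 108/24 = 4.5 → 18/4.5 = 4 Hz
belt 20/16 = 1.25 → 4/1.25 = 3.2 Hz
gear mesh 14/35 = 0.4 → 3.2/0.4 = 8 Hz

8 Hz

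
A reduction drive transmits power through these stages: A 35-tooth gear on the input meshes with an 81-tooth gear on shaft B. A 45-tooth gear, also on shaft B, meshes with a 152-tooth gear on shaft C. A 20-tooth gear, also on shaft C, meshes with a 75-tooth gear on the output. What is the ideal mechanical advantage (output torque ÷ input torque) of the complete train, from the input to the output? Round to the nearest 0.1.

29.3

Each stage contributes driven/driver: gear mesh 81/35 = 2.3143, gear mesh 152/45 = 3.3778, gear mesh 75/20 = 3.75.
Overall: 2.3143 × 3.3778 × 3.75 = 29.314.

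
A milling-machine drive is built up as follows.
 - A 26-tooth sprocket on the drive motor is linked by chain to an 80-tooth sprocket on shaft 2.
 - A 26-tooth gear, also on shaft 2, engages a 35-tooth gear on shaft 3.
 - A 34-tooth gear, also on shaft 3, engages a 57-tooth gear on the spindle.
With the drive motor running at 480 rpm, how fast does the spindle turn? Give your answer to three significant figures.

69.1 rpm

the drive motor → shaft 2 (chain, 80/26): 480 ÷ 3.0769 = 156 rpm
shaft 2 → shaft 3 (gear mesh, 35/26): 156 ÷ 1.3462 = 115.89 rpm
shaft 3 → the spindle (gear mesh, 57/34): 115.89 ÷ 1.6765 = 69.125 rpm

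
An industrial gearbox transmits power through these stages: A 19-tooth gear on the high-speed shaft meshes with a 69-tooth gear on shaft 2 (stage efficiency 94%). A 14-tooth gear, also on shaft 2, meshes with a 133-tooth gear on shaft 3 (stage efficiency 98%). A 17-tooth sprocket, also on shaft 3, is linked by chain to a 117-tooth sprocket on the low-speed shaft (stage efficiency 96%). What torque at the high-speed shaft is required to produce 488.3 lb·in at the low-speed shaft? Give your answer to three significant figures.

2.33 lb·in

Overall ratio R = 3.6316 × 9.5 × 6.8824 = 237.44; overall efficiency η = 0.94 × 0.98 × 0.96 = 0.8844.
Input torque = output torque / (R × η) = 488.3 / (237.44 × 0.8844) = 2.3254 lb·in.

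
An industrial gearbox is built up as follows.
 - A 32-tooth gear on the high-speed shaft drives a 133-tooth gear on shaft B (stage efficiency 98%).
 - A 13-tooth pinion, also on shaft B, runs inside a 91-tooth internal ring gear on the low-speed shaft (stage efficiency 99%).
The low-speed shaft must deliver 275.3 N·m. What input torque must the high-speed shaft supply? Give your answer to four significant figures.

Overall ratio R = 4.1562 × 7 = 29.094; overall efficiency η = 0.98 × 0.99 = 0.9702.
Input torque = output torque / (R × η) = 275.3 / (29.094 × 0.9702) = 9.7532 N·m.

9.753 N·m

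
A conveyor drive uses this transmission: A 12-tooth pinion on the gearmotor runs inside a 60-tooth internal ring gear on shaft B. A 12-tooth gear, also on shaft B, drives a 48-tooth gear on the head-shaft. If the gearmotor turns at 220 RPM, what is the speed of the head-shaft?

11 RPM

Internal gear: ratio = 60/12 = 5, so shaft B turns at 220 / 5 = 44 RPM.
Gear mesh: ratio = 48/12 = 4, so the head-shaft turns at 44 / 4 = 11 RPM.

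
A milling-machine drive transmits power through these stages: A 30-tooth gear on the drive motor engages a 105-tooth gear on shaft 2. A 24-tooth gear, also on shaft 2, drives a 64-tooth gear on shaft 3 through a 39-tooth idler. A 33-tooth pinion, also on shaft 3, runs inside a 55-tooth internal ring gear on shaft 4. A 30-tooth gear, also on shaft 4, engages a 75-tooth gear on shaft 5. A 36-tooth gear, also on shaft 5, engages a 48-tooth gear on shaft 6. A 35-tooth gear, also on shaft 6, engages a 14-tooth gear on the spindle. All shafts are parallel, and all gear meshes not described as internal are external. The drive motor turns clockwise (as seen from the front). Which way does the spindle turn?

the drive motor → shaft 2: external mesh, 1 reversal → CCW.
shaft 2 → shaft 3: driver → idler → driven is 2 external meshes, 2 reversals → CCW.
shaft 3 → shaft 4: internal mesh, same direction → CCW.
shaft 4 → shaft 5: external mesh, 1 reversal → CW.
shaft 5 → shaft 6: external mesh, 1 reversal → CCW.
shaft 6 → the spindle: external mesh, 1 reversal → CW.
6 reversals in total — an even number — so the spindle turns the same way as the drive motor.

clockwise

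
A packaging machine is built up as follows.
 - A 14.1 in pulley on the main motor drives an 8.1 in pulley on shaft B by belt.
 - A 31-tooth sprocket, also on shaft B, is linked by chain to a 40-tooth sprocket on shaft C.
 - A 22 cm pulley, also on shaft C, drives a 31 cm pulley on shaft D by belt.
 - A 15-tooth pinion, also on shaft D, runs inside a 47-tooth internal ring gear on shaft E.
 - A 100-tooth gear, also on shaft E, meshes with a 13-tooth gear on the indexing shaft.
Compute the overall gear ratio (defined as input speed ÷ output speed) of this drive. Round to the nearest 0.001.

0.425

Each stage contributes driven/driver: belt 8.1/14.1 = 0.57447, chain 40/31 = 1.2903, belt 31/22 = 1.4091, internal gear 47/15 = 3.1333, gear mesh 13/100 = 0.13.
Overall: 0.57447 × 1.2903 × 1.4091 × 3.1333 × 0.13 = 0.42545.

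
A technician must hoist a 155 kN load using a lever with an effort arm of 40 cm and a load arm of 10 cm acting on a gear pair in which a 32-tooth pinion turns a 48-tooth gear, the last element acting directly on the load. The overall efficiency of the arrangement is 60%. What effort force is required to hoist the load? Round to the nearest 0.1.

43.1 kN

Lever MA = effort arm / load arm = 40/10 = 4.
Gear pair MA = 48/32 = 1.5.
Combined ideal MA = 4 × 1.5 = 6.
Actual MA = 6 × 0.60 = 3.6.
Effort = load / actual MA = 155 / 3.6 = 43.056 kN.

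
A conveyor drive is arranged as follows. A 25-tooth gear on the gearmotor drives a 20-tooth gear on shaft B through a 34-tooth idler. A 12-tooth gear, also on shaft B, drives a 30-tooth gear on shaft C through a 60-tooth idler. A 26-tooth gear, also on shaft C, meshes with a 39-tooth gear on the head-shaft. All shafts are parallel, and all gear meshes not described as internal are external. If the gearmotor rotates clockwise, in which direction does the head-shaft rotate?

anticlockwise

the gearmotor → shaft B: driver → idler → driven is 2 external meshes, 2 reversals → CW.
shaft B → shaft C: driver → idler → driven is 2 external meshes, 2 reversals → CW.
shaft C → the head-shaft: external mesh, 1 reversal → CCW.
5 reversals in total — an odd number — so the head-shaft turns opposite to the gearmotor.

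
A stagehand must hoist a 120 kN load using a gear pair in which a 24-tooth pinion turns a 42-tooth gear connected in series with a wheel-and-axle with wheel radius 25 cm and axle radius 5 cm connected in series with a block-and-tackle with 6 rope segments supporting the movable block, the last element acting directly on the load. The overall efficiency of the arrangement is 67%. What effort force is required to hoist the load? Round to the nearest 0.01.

Gear pair MA = 42/24 = 1.75.
Wheel-and-axle MA = R/r = 25/5 = 5.
Block-and-tackle MA = number of supporting rope parts = 6.
Combined ideal MA = 1.75 × 5 × 6 = 52.5.
Actual MA = 52.5 × 0.67 = 35.175.
Effort = load / actual MA = 120 / 35.175 = 3.4115 kN.

3.41 kN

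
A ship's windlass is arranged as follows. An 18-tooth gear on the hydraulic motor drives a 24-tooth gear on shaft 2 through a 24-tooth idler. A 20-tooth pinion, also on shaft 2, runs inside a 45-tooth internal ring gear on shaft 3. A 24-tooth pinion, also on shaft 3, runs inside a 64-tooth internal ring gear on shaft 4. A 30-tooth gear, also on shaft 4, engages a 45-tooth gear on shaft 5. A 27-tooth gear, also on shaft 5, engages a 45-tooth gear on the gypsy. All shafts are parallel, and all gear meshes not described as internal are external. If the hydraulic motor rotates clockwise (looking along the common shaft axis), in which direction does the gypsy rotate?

the hydraulic motor → shaft 2: driver → idler → driven is 2 external meshes, 2 reversals → CW.
shaft 2 → shaft 3: internal mesh, same direction → CW.
shaft 3 → shaft 4: internal mesh, same direction → CW.
shaft 4 → shaft 5: external mesh, 1 reversal → CCW.
shaft 5 → the gypsy: external mesh, 1 reversal → CW.
4 reversals in total — an even number — so the gypsy turns the same way as the hydraulic motor.

clockwise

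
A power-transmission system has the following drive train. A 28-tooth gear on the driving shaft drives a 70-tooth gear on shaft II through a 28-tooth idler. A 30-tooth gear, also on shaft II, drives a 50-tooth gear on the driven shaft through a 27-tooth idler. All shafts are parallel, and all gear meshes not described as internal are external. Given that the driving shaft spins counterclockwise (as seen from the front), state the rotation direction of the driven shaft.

the driving shaft → shaft II: driver → idler → driven is 2 external meshes, 2 reversals → CCW.
shaft II → the driven shaft: driver → idler → driven is 2 external meshes, 2 reversals → CCW.
4 reversals in total — an even number — so the driven shaft turns the same way as the driving shaft.

counterclockwise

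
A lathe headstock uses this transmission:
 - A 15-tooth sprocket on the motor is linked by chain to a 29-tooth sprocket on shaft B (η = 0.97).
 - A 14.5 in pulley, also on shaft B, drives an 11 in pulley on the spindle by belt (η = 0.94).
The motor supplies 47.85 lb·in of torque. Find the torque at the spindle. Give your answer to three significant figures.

64.0 lb·in

chain 29/15 = 1.9333 → τ = 47.85·1.9333·0.97 = 89.735 lb·in
belt 11/14.5 = 0.75862 → τ = 89.735·0.75862·0.94 = 63.99 lb·in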